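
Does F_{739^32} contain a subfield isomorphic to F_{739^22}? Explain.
No: F_{739^22} is not a subfield of F_{739^32}

F_{p^m} embeds in F_{p^n} iff m | n. Here 22 ∤ 32 (since 32 = 1·22 + 10 with remainder 10 ≠ 0), so F_{739^22} is not a subfield of F_{739^32}. Equivalently: if it were, the tower law would give 22 = [F_{739^22}:F_739] dividing [F_{739^32}:F_739] = 32, contradiction.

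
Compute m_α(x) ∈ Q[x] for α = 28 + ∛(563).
m_α(x) = x^3 - 84x^2 + 2352x - 22515

Set β = α - 28 = ∛(563), so β^3 = 563. Then (α - 28)^3 - 563 = 0, i.e. α is a root of g(x) = (x - 28)^3 - 563 = x^3 - 84x^2 + 2352x - 22515. Since g(x) = h(x - 28) where h(x) = x^3 - 563, and h is irreducible over Q (because 563 is not a perfect cube, so h has no rational root, and a monic cubic with no rational root is irreducible), g is also irreducible (irreducibility is preserved under the substitution x → x - 28). Hence m_α(x) = x^3 - 84x^2 + 2352x - 22515.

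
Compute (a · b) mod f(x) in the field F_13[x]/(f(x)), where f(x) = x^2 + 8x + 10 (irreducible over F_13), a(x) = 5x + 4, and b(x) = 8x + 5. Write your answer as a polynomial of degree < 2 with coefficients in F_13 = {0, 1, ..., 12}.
a · b ≡ 10x + 10 (mod f(x))

Multiply in F_13[x]: a(x)·b(x) = (5x + 4)·(8x + 5) = x^2 + 5x + 7. This has degree ≥ 2, so divide by f(x) over F_13: x^2 + 5x + 7 = (1)·(x^2 + 8x + 10) + (10x + 10). Hence a·b ≡ 10x + 10 (mod f). (F_13[x]/(f) is a field with 13^2 = 169 elements since f is irreducible of degree 2.)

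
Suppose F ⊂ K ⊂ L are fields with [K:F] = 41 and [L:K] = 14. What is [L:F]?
[L:F] = 574

The tower law says that for any tower of field extensions F ⊂ K ⊂ L with finite degrees, [L:F] = [L:K] · [K:F]. Here this gives [L:F] = 14 · 41 = 574.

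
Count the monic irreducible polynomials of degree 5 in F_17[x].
There are 283968 monic irreducible polynomials of degree 5 over F_17

Each element of F_{17^5} that lies in no proper subfield is a root of exactly one monic irreducible of degree 5 over F_17, and each such polynomial has 5 distinct roots in F_{17^5}. By Möbius inversion the count is N_17(5) = (1/5) Σ_{d|5} μ(5/d) · 17^d = (1/5)(μ(5)·17^1 + μ(1)·17^5) = 1419840/5 = 283968.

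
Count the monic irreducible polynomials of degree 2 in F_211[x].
There are 22155 monic irreducible polynomials of degree 2 over F_211

Each element of F_{211^2} that lies in no proper subfield is a root of exactly one monic irreducible of degree 2 over F_211, and each such polynomial has 2 distinct roots in F_{211^2}. By Möbius inversion the count is N_211(2) = (1/2) Σ_{d|2} μ(2/d) · 211^d = (1/2)(μ(2)·211^1 + μ(1)·211^2) = 44310/2 = 22155.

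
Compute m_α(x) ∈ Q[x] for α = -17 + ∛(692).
m_α(x) = x^3 + 51x^2 + 867x + 4221

Set β = α + 17 = ∛(692), so β^3 = 692. Then (α + 17)^3 - 692 = 0, i.e. α is a root of g(x) = (x + 17)^3 - 692 = x^3 + 51x^2 + 867x + 4221. Since g(x) = h(x + 17) where h(x) = x^3 - 692, and h is irreducible over Q (because 692 is not a perfect cube, so h has no rational root, and a monic cubic with no rational root is irreducible), g is also irreducible (irreducibility is preserved under the substitution x → x + 17). Hence m_α(x) = x^3 + 51x^2 + 867x + 4221.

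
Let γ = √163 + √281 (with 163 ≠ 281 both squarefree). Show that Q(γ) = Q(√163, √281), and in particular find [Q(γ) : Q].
[Q(γ) : Q] = 4 (equivalently, Q(γ) = Q(√163, √281))

Obviously Q(γ) ⊆ Q(√163, √281), and [Q(√163, √281):Q] = 4 (since 163, 281 are distinct squarefree integers > 1 with 45803 not a perfect square). To show equality we compute the minimal polynomial of γ. From γ = √163 + √281: γ^2 = 163 + 2√(45803) + 281 = 444 + 2√(45803), so γ^2 - 444 = 2√(45803); squaring, (γ^2 - 444)^2 = 4·45803, i.e. γ^4 - 888γ^2 + 197136 - 183212 = 0, i.e. γ^4 - 888γ^2 + 13924 = 0. So γ is a root of x^4 - 888x^2 + 13924. This polynomial is irreducible over Q: it has no rational root (each ±√163 ± √281 is irrational), and any factorization into two quadratics over Q would force √(45803) ∈ Q (pairing opposite roots) or √163, √281 ∈ Q (other pairings), all impossible. Hence [Q(γ):Q] = 4 = [Q(√163, √281):Q], so Q(γ) = Q(√163, √281).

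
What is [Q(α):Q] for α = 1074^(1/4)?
[Q(α):Q] = 4

α is a root of x^4 - 1074. By Eisenstein's criterion at the prime p = 2 (which divides the constant term 1074 but p^2 = 4 does not, since 1074 is squarefree), x^4 - 1074 is irreducible over Q. Hence [Q(α):Q] = 4.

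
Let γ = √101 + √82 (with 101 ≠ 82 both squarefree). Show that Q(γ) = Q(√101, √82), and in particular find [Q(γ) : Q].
[Q(γ) : Q] = 4 (equivalently, Q(γ) = Q(√101, √82))

Obviously Q(γ) ⊆ Q(√101, √82), and [Q(√101, √82):Q] = 4 (since 101, 82 are distinct squarefree integers > 1 with 8282 not a perfect square). To show equality we compute the minimal polynomial of γ. From γ = √101 + √82: γ^2 = 101 + 2√(8282) + 82 = 183 + 2√(8282), so γ^2 - 183 = 2√(8282); squaring, (γ^2 - 183)^2 = 4·8282, i.e. γ^4 - 366γ^2 + 33489 - 33128 = 0, i.e. γ^4 - 366γ^2 + 361 = 0. So γ is a root of x^4 - 366x^2 + 361. This polynomial is irreducible over Q: it has no rational root (each ±√101 ± √82 is irrational), and any factorization into two quadratics over Q would force √(8282) ∈ Q (pairing opposite roots) or √101, √82 ∈ Q (other pairings), all impossible. Hence [Q(γ):Q] = 4 = [Q(√101, √82):Q], so Q(γ) = Q(√101, √82).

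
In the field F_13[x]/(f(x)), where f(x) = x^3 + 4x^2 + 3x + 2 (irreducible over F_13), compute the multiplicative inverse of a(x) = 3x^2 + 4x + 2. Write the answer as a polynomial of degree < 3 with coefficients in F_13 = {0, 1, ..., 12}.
a(x)^(-1) ≡ 11x^2 + 7x + 5 (mod f(x))

Since f is irreducible over F_13, F_13[x]/(f) is a field and a(x) ≠ 0 has an inverse. Apply the extended Euclidean algorithm to f(x) and a(x) in F_13[x]: f(x) = (9x + 11)·a(x) + (6x + 6);  a(x) = (7x + 11)·(6x + 6) + (1). The last nonzero remainder is the constant 1 = gcd(f, a) in F_13. Back-substituting through the division chain expresses 1 = s(x)·a(x) + t(x)·f(x) with s(x) ≡ 11x^2 + 7x + 5 (mod f), so a(x)^(-1) ≡ s(x) = 11x^2 + 7x + 5 (mod f). Check: (3x^2 + 4x + 2)·(11x^2 + 7x + 5) = 7x^4 + 8x + 10 ≡ 1 (mod x^3 + 4x^2 + 3x + 2).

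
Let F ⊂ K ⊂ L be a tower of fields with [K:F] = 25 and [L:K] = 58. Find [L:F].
[L:F] = 1450

The tower law says that for any tower of field extensions F ⊂ K ⊂ L with finite degrees, [L:F] = [L:K] · [K:F]. Here this gives [L:F] = 58 · 25 = 1450.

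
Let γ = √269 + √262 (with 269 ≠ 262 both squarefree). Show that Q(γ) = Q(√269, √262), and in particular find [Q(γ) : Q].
[Q(γ) : Q] = 4 (equivalently, Q(γ) = Q(√269, √262))

Obviously Q(γ) ⊆ Q(√269, √262), and [Q(√269, √262):Q] = 4 (since 269, 262 are distinct squarefree integers > 1 with 70478 not a perfect square). To show equality we compute the minimal polynomial of γ. From γ = √269 + √262: γ^2 = 269 + 2√(70478) + 262 = 531 + 2√(70478), so γ^2 - 531 = 2√(70478); squaring, (γ^2 - 531)^2 = 4·70478, i.e. γ^4 - 1062γ^2 + 281961 - 281912 = 0, i.e. γ^4 - 1062γ^2 + 49 = 0. So γ is a root of x^4 - 1062x^2 + 49. This polynomial is irreducible over Q: it has no rational root (each ±√269 ± √262 is irrational), and any factorization into two quadratics over Q would force √(70478) ∈ Q (pairing opposite roots) or √269, √262 ∈ Q (other pairings), all impossible. Hence [Q(γ):Q] = 4 = [Q(√269, √262):Q], so Q(γ) = Q(√269, √262).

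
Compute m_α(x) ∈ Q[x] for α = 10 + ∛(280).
m_α(x) = x^3 - 30x^2 + 300x - 1280

Set β = α - 10 = ∛(280), so β^3 = 280. Then (α - 10)^3 - 280 = 0, i.e. α is a root of g(x) = (x - 10)^3 - 280 = x^3 - 30x^2 + 300x - 1280. Since g(x) = h(x - 10) where h(x) = x^3 - 280, and h is irreducible over Q (because 280 is not a perfect cube, so h has no rational root, and a monic cubic with no rational root is irreducible), g is also irreducible (irreducibility is preserved under the substitution x → x - 10). Hence m_α(x) = x^3 - 30x^2 + 300x - 1280.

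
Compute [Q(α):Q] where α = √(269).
[Q(α):Q] = 2

[Q(α):Q] equals the degree of the minimal polynomial of α. Here α^2 = 269 and x^2 - 269 is irreducible (d = 269 is squarefree, ≠ 1, hence not a square), so deg(m_α) = 2. Thus [Q(α):Q] = 2.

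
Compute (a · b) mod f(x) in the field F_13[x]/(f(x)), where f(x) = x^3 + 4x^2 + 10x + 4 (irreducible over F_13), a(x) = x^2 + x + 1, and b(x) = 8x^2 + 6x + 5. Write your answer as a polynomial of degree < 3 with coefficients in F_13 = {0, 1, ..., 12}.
a · b ≡ 11x^2 + 3x + 12 (mod f(x))

Multiply in F_13[x]: a(x)·b(x) = (x^2 + x + 1)·(8x^2 + 6x + 5) = 8x^4 + x^3 + 6x^2 + 11x + 5. This has degree ≥ 3, so divide by f(x) over F_13: 8x^4 + x^3 + 6x^2 + 11x + 5 = (8x + 8)·(x^3 + 4x^2 + 10x + 4) + (11x^2 + 3x + 12). Hence a·b ≡ 11x^2 + 3x + 12 (mod f). (F_13[x]/(f) is a field with 13^3 = 2197 elements since f is irreducible of degree 3.)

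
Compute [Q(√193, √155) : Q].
[Q(√193, √155) : Q] = 4

[Q(√193):Q] = 2 (min poly x^2 - 193, irreducible since 193 is squarefree > 1). For the top step, suppose √155 ∈ Q(√193), say √155 = c + d√193 with c, d ∈ Q. Squaring: 155 = c^2 + 193d^2 + 2cd√193. Since √193 ∉ Q this forces 2cd = 0. If d = 0 then √155 = c ∈ Q, contradicting 155 squarefree > 1. If c = 0 then 155 = 193d^2, so 193·155 = (193d)^2 is a perfect square in Q — but 193·155 = 29915 is not a perfect square (since 193 and 155 are distinct squarefree integers). Contradiction. Hence √155 ∉ Q(√193), so x^2 - 155 stays irreducible over Q(√193) and [Q(√193, √155) : Q(√193)] = 2. By the tower law, [Q(√193, √155) : Q] = 2 · 2 = 4.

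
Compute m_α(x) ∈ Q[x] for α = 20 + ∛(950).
m_α(x) = x^3 - 60x^2 + 1200x - 8950

Set β = α - 20 = ∛(950), so β^3 = 950. Then (α - 20)^3 - 950 = 0, i.e. α is a root of g(x) = (x - 20)^3 - 950 = x^3 - 60x^2 + 1200x - 8950. Since g(x) = h(x - 20) where h(x) = x^3 - 950, and h is irreducible over Q (because 950 is not a perfect cube, so h has no rational root, and a monic cubic with no rational root is irreducible), g is also irreducible (irreducibility is preserved under the substitution x → x - 20). Hence m_α(x) = x^3 - 60x^2 + 1200x - 8950.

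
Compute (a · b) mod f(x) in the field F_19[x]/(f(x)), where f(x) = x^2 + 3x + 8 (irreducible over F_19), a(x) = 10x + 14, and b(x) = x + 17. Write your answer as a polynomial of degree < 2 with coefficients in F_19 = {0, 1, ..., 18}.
a · b ≡ 2x + 6 (mod f(x))

Multiply in F_19[x]: a(x)·b(x) = (10x + 14)·(x + 17) = 10x^2 + 13x + 10. This has degree ≥ 2, so divide by f(x) over F_19: 10x^2 + 13x + 10 = (10)·(x^2 + 3x + 8) + (2x + 6). Hence a·b ≡ 2x + 6 (mod f). (F_19[x]/(f) is a field with 19^2 = 361 elements since f is irreducible of degree 2.)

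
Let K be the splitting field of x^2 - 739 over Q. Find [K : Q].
[K : Q] = 2

f(x) = x^2 - 739 factors as (x - √739)(x + √739). The splitting field is K = Q(√739). Since 739 is squarefree and > 1, it is not a perfect square, so x^2 - 739 is irreducible over Q and [Q(√739) : Q] = 2. Hence [K : Q] = 2.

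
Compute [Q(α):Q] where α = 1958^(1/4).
[Q(α):Q] = 4

α is a root of x^4 - 1958. By Eisenstein's criterion at the prime p = 2 (which divides the constant term 1958 but p^2 = 4 does not, since 1958 is squarefree), x^4 - 1958 is irreducible over Q. Hence [Q(α):Q] = 4.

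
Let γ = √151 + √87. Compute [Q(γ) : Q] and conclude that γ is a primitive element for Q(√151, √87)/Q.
[Q(γ) : Q] = 4 (equivalently, Q(γ) = Q(√151, √87))

Obviously Q(γ) ⊆ Q(√151, √87), and [Q(√151, √87):Q] = 4 (since 151, 87 are distinct squarefree integers > 1 with 13137 not a perfect square). To show equality we compute the minimal polynomial of γ. From γ = √151 + √87: γ^2 = 151 + 2√(13137) + 87 = 238 + 2√(13137), so γ^2 - 238 = 2√(13137); squaring, (γ^2 - 238)^2 = 4·13137, i.e. γ^4 - 476γ^2 + 56644 - 52548 = 0, i.e. γ^4 - 476γ^2 + 4096 = 0. So γ is a root of x^4 - 476x^2 + 4096. This polynomial is irreducible over Q: it has no rational root (each ±√151 ± √87 is irrational), and any factorization into two quadratics over Q would force √(13137) ∈ Q (pairing opposite roots) or √151, √87 ∈ Q (other pairings), all impossible. Hence [Q(γ):Q] = 4 = [Q(√151, √87):Q], so Q(γ) = Q(√151, √87).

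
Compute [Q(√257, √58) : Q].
[Q(√257, √58) : Q] = 4

[Q(√257):Q] = 2 (min poly x^2 - 257, irreducible since 257 is squarefree > 1). For the top step, suppose √58 ∈ Q(√257), say √58 = c + d√257 with c, d ∈ Q. Squaring: 58 = c^2 + 257d^2 + 2cd√257. Since √257 ∉ Q this forces 2cd = 0. If d = 0 then √58 = c ∈ Q, contradicting 58 squarefree > 1. If c = 0 then 58 = 257d^2, so 257·58 = (257d)^2 is a perfect square in Q — but 257·58 = 14906 is not a perfect square (since 257 and 58 are distinct squarefree integers). Contradiction. Hence √58 ∉ Q(√257), so x^2 - 58 stays irreducible over Q(√257) and [Q(√257, √58) : Q(√257)] = 2. By the tower law, [Q(√257, √58) : Q] = 2 · 2 = 4.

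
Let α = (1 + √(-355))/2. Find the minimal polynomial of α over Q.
m_α(x) = x^2 - x + 89

From 2α - 1 = √(-355), squaring gives (2α - 1)^2 = -355, i.e. 4α^2 - 4α + 1 = -355, so α^2 - α + (1 + 355)/4 = 0. Since -355 ≡ 1 (mod 4), (1 + 355)/4 = 89 ∈ Z. The polynomial x^2 - x + 89 has discriminant 1 - 4·(89) = -355, which is not a perfect square in Q (d = -355 is squarefree and ≠ 1), so x^2 - x + 89 is irreducible over Q. It is the minimal polynomial of α.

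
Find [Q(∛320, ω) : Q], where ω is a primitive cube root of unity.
[Q(∛320, ω) : Q] = 6

[Q(∛320):Q] = 3 (min poly x^3 - 320, irreducible since 320 is not a perfect cube). [Q(ω):Q] = 2 (min poly x^2 + x + 1). Since Q(∛320) ⊂ R and ω ∉ R, we have ω ∉ Q(∛320), so x^2 + x + 1 remains irreducible over Q(∛320) and [Q(∛320, ω) : Q(∛320)] = 2. By the tower law, [Q(∛320, ω) : Q] = 3 · 2 = 6. (In fact Q(∛320, ω) is the splitting field of x^3 - 320 over Q.)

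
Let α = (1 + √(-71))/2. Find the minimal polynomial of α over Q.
m_α(x) = x^2 - x + 18

From 2α - 1 = √(-71), squaring gives (2α - 1)^2 = -71, i.e. 4α^2 - 4α + 1 = -71, so α^2 - α + (1 + 71)/4 = 0. Since -71 ≡ 1 (mod 4), (1 + 71)/4 = 18 ∈ Z. The polynomial x^2 - x + 18 has discriminant 1 - 4·(18) = -71, which is not a perfect square in Q (d = -71 is squarefree and ≠ 1), so x^2 - x + 18 is irreducible over Q. It is the minimal polynomial of α.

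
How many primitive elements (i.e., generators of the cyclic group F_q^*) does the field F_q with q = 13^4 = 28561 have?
There are φ(28560) = 6144 primitive elements

F_q^* is cyclic of order q - 1 = 28560. A cyclic group of order m has exactly φ(m) generators. Here m = 28560 = 2^4 · 3 · 5 · 7 · 17, so the number of primitive elements is φ(28560) = 6144.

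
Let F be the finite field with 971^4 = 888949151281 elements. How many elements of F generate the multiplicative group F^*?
There are φ(888949151280) = 233320808448 primitive elements

F_q^* is cyclic of order q - 1 = 888949151280. A cyclic group of order m has exactly φ(m) generators. Here m = 888949151280 = 2^4 · 3^5 · 5 · 97 · 197 · 2393, so the number of primitive elements is φ(888949151280) = 233320808448.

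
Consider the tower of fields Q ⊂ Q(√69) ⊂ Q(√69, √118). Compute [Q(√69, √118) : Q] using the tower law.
[Q(√69, √118) : Q] = 4

[Q(√69):Q] = 2 (min poly x^2 - 69, irreducible since 69 is squarefree > 1). For the top step, suppose √118 ∈ Q(√69), say √118 = c + d√69 with c, d ∈ Q. Squaring: 118 = c^2 + 69d^2 + 2cd√69. Since √69 ∉ Q this forces 2cd = 0. If d = 0 then √118 = c ∈ Q, contradicting 118 squarefree > 1. If c = 0 then 118 = 69d^2, so 69·118 = (69d)^2 is a perfect square in Q — but 69·118 = 8142 is not a perfect square (since 69 and 118 are distinct squarefree integers). Contradiction. Hence √118 ∉ Q(√69), so x^2 - 118 stays irreducible over Q(√69) and [Q(√69, √118) : Q(√69)] = 2. By the tower law, [Q(√69, √118) : Q] = 2 · 2 = 4.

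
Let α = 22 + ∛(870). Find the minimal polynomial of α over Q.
m_α(x) = x^3 - 66x^2 + 1452x - 11518

Set β = α - 22 = ∛(870), so β^3 = 870. Then (α - 22)^3 - 870 = 0, i.e. α is a root of g(x) = (x - 22)^3 - 870 = x^3 - 66x^2 + 1452x - 11518. Since g(x) = h(x - 22) where h(x) = x^3 - 870, and h is irreducible over Q (because 870 is not a perfect cube, so h has no rational root, and a monic cubic with no rational root is irreducible), g is also irreducible (irreducibility is preserved under the substitution x → x - 22). Hence m_α(x) = x^3 - 66x^2 + 1452x - 11518.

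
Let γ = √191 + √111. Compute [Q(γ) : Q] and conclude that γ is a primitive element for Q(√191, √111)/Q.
[Q(γ) : Q] = 4 (equivalently, Q(γ) = Q(√191, √111))

Obviously Q(γ) ⊆ Q(√191, √111), and [Q(√191, √111):Q] = 4 (since 191, 111 are distinct squarefree integers > 1 with 21201 not a perfect square). To show equality we compute the minimal polynomial of γ. From γ = √191 + √111: γ^2 = 191 + 2√(21201) + 111 = 302 + 2√(21201), so γ^2 - 302 = 2√(21201); squaring, (γ^2 - 302)^2 = 4·21201, i.e. γ^4 - 604γ^2 + 91204 - 84804 = 0, i.e. γ^4 - 604γ^2 + 6400 = 0. So γ is a root of x^4 - 604x^2 + 6400. This polynomial is irreducible over Q: it has no rational root (each ±√191 ± √111 is irrational), and any factorization into two quadratics over Q would force √(21201) ∈ Q (pairing opposite roots) or √191, √111 ∈ Q (other pairings), all impossible. Hence [Q(γ):Q] = 4 = [Q(√191, √111):Q], so Q(γ) = Q(√191, √111).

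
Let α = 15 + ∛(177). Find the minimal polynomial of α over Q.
m_α(x) = x^3 - 45x^2 + 675x - 3552

Set β = α - 15 = ∛(177), so β^3 = 177. Then (α - 15)^3 - 177 = 0, i.e. α is a root of g(x) = (x - 15)^3 - 177 = x^3 - 45x^2 + 675x - 3552. Since g(x) = h(x - 15) where h(x) = x^3 - 177, and h is irreducible over Q (because 177 is not a perfect cube, so h has no rational root, and a monic cubic with no rational root is irreducible), g is also irreducible (irreducibility is preserved under the substitution x → x - 15). Hence m_α(x) = x^3 - 45x^2 + 675x - 3552.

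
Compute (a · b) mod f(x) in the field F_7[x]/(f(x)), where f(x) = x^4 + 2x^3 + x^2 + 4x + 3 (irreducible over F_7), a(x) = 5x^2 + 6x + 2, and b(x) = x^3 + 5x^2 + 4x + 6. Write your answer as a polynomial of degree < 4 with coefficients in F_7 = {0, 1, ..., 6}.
a · b ≡ 5x^3 + 2x^2 + x + 5 (mod f(x))

Multiply in F_7[x]: a(x)·b(x) = (5x^2 + 6x + 2)·(x^3 + 5x^2 + 4x + 6) = 5x^5 + 3x^4 + 3x^3 + x^2 + 2x + 5. This has degree ≥ 4, so divide by f(x) over F_7: 5x^5 + 3x^4 + 3x^3 + x^2 + 2x + 5 = (5x)·(x^4 + 2x^3 + x^2 + 4x + 3) + (5x^3 + 2x^2 + x + 5). Hence a·b ≡ 5x^3 + 2x^2 + x + 5 (mod f). (F_7[x]/(f) is a field with 7^4 = 2401 elements since f is irreducible of degree 4.)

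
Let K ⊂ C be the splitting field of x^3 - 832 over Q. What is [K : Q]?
[K : Q] = 6

The roots of x^3 - 832 are ∛832, ω∛832, ω^2∛832 where ω = e^(2πi/3) is a primitive cube root of unity, so K = Q(∛832, ω). Now [Q(∛832):Q] = 3 (since 832 is not a perfect cube, x^3 - 832 is irreducible) and [Q(ω):Q] = 2. Both 2 and 3 divide [K:Q], and [K:Q] ≤ 3·2 = 6, so [K:Q] = 6. (Equivalently: Q(∛832) ⊂ R but ω ∉ R, so [K : Q(∛832)] = 2.)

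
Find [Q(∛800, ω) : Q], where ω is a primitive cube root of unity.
[Q(∛800, ω) : Q] = 6

[Q(∛800):Q] = 3 (min poly x^3 - 800, irreducible since 800 is not a perfect cube). [Q(ω):Q] = 2 (min poly x^2 + x + 1). Since Q(∛800) ⊂ R and ω ∉ R, we have ω ∉ Q(∛800), so x^2 + x + 1 remains irreducible over Q(∛800) and [Q(∛800, ω) : Q(∛800)] = 2. By the tower law, [Q(∛800, ω) : Q] = 3 · 2 = 6. (In fact Q(∛800, ω) is the splitting field of x^3 - 800 over Q.)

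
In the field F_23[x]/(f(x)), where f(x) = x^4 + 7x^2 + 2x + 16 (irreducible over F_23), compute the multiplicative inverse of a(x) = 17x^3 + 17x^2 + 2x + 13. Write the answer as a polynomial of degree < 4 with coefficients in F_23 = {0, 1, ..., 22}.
a(x)^(-1) ≡ 20x^2 + 1 (mod f(x))

Since f is irreducible over F_23, F_23[x]/(f) is a field and a(x) ≠ 0 has an inverse. Apply the extended Euclidean algorithm to f(x) and a(x) in F_23[x]: f(x) = (19x + 4)·a(x) + (16x^2 + 10);  a(x) = (14x + 14)·(16x^2 + 10) + (11). The last nonzero remainder is the constant 11 = gcd(f, a) in F_23. Back-substituting through the division chain expresses 11 = s(x)·a(x) + t(x)·f(x) with s(x) ≡ 13x^2 + 11 (mod f), so (13x^2 + 11)·a(x) ≡ 11 (mod f). Multiplying by 11^(-1) ≡ 21 in F_23 gives a(x)^(-1) ≡ 21·(13x^2 + 11) ≡ 20x^2 + 1 (mod f). Check: (17x^3 + 17x^2 + 2x + 13)·(20x^2 + 1) = 18x^5 + 18x^4 + 11x^3 + x^2 + 2x + 13 ≡ 1 (mod x^4 + 7x^2 + 2x + 16).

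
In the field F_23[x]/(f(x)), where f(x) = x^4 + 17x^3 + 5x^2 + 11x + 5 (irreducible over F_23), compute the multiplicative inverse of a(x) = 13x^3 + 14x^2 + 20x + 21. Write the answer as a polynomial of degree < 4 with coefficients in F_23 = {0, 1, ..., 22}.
a(x)^(-1) ≡ 16x^3 + 20x^2 + 17x + 5 (mod f(x))

Since f is irreducible over F_23, F_23[x]/(f) is a field and a(x) ≠ 0 has an inverse. Apply the extended Euclidean algorithm to f(x) and a(x) in F_23[x]: f(x) = (16x)·a(x) + (7x^2 + 20x + 5);  a(x) = (15x + 15)·(7x^2 + 20x + 5) + (13x + 15);  (7x^2 + 20x + 5) = (20x + 5)·(13x + 15) + (22). The last nonzero remainder is the constant 22 = gcd(f, a) in F_23. Back-substituting through the division chain expresses 22 = s(x)·a(x) + t(x)·f(x) with s(x) ≡ 7x^3 + 3x^2 + 6x + 18 (mod f), so (7x^3 + 3x^2 + 6x + 18)·a(x) ≡ 22 (mod f). Multiplying by 22^(-1) ≡ 22 in F_23 gives a(x)^(-1) ≡ 22·(7x^3 + 3x^2 + 6x + 18) ≡ 16x^3 + 20x^2 + 17x + 5 (mod f). Check: (13x^3 + 14x^2 + 20x + 21)·(16x^3 + 20x^2 + 17x + 5) = x^6 + x^5 + 16x^4 + 4x^3 + 2x^2 + 20x + 13 ≡ 1 (mod x^4 + 17x^3 + 5x^2 + 11x + 5).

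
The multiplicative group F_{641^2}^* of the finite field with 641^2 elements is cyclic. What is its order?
|F_{641^2}^*| = 410880

F_{641^2} has 641^2 = 410881 elements; its multiplicative group consists of all nonzero elements, so |F_{641^2}^*| = 410881 - 1 = 410880. (It is cyclic since any finite subgroup of the multiplicative group of a field is cyclic.)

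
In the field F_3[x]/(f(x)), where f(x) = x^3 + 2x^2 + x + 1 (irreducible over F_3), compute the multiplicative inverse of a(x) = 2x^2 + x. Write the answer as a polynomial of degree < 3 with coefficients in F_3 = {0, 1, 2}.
a(x)^(-1) ≡ x^2 + x + 1 (mod f(x))

Since f is irreducible over F_3, F_3[x]/(f) is a field and a(x) ≠ 0 has an inverse. Apply the extended Euclidean algorithm to f(x) and a(x) in F_3[x]: f(x) = (2x)·a(x) + (x + 1);  a(x) = (2x + 2)·(x + 1) + (1). The last nonzero remainder is the constant 1 = gcd(f, a) in F_3. Back-substituting through the division chain expresses 1 = s(x)·a(x) + t(x)·f(x) with s(x) ≡ x^2 + x + 1 (mod f), so a(x)^(-1) ≡ s(x) = x^2 + x + 1 (mod f). Check: (2x^2 + x)·(x^2 + x + 1) = 2x^4 + x ≡ 1 (mod x^3 + 2x^2 + x + 1).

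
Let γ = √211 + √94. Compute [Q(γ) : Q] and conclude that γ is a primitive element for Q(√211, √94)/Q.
[Q(γ) : Q] = 4 (equivalently, Q(γ) = Q(√211, √94))

Obviously Q(γ) ⊆ Q(√211, √94), and [Q(√211, √94):Q] = 4 (since 211, 94 are distinct squarefree integers > 1 with 19834 not a perfect square). To show equality we compute the minimal polynomial of γ. From γ = √211 + √94: γ^2 = 211 + 2√(19834) + 94 = 305 + 2√(19834), so γ^2 - 305 = 2√(19834); squaring, (γ^2 - 305)^2 = 4·19834, i.e. γ^4 - 610γ^2 + 93025 - 79336 = 0, i.e. γ^4 - 610γ^2 + 13689 = 0. So γ is a root of x^4 - 610x^2 + 13689. This polynomial is irreducible over Q: it has no rational root (each ±√211 ± √94 is irrational), and any factorization into two quadratics over Q would force √(19834) ∈ Q (pairing opposite roots) or √211, √94 ∈ Q (other pairings), all impossible. Hence [Q(γ):Q] = 4 = [Q(√211, √94):Q], so Q(γ) = Q(√211, √94).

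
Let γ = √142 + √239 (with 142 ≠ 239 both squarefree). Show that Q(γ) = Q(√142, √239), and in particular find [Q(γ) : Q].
[Q(γ) : Q] = 4 (equivalently, Q(γ) = Q(√142, √239))

Obviously Q(γ) ⊆ Q(√142, √239), and [Q(√142, √239):Q] = 4 (since 142, 239 are distinct squarefree integers > 1 with 33938 not a perfect square). To show equality we compute the minimal polynomial of γ. From γ = √142 + √239: γ^2 = 142 + 2√(33938) + 239 = 381 + 2√(33938), so γ^2 - 381 = 2√(33938); squaring, (γ^2 - 381)^2 = 4·33938, i.e. γ^4 - 762γ^2 + 145161 - 135752 = 0, i.e. γ^4 - 762γ^2 + 9409 = 0. So γ is a root of x^4 - 762x^2 + 9409. This polynomial is irreducible over Q: it has no rational root (each ±√142 ± √239 is irrational), and any factorization into two quadratics over Q would force √(33938) ∈ Q (pairing opposite roots) or √142, √239 ∈ Q (other pairings), all impossible. Hence [Q(γ):Q] = 4 = [Q(√142, √239):Q], so Q(γ) = Q(√142, √239).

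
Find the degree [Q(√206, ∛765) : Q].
[Q(√206, ∛765) : Q] = 6

Let L = Q(√206, ∛765). Since Q(√206) ⊂ L and [Q(√206):Q] = 2, the tower law gives 2 | [L:Q]. Likewise Q(∛765) ⊂ L with [Q(∛765):Q] = 3 (because 765 is not a perfect cube), so 3 | [L:Q]. As gcd(2,3) = 1, [L:Q] is divisible by 6. Conversely L is generated over Q by √206 and ∛765, so [L:Q] ≤ 2·3 = 6. Therefore [Q(√206, ∛765) : Q] = 6.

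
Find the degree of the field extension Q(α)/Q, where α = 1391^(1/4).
[Q(α):Q] = 4

α is a root of x^4 - 1391. By Eisenstein's criterion at the prime p = 13 (which divides the constant term 1391 but p^2 = 169 does not, since 1391 is squarefree), x^4 - 1391 is irreducible over Q. Hence [Q(α):Q] = 4.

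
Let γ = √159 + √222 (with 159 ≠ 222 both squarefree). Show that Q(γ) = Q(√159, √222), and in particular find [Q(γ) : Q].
[Q(γ) : Q] = 4 (equivalently, Q(γ) = Q(√159, √222))

Obviously Q(γ) ⊆ Q(√159, √222), and [Q(√159, √222):Q] = 4 (since 159, 222 are distinct squarefree integers > 1 with 35298 not a perfect square). To show equality we compute the minimal polynomial of γ. From γ = √159 + √222: γ^2 = 159 + 2√(35298) + 222 = 381 + 2√(35298), so γ^2 - 381 = 2√(35298); squaring, (γ^2 - 381)^2 = 4·35298, i.e. γ^4 - 762γ^2 + 145161 - 141192 = 0, i.e. γ^4 - 762γ^2 + 3969 = 0. So γ is a root of x^4 - 762x^2 + 3969. This polynomial is irreducible over Q: it has no rational root (each ±√159 ± √222 is irrational), and any factorization into two quadratics over Q would force √(35298) ∈ Q (pairing opposite roots) or √159, √222 ∈ Q (other pairings), all impossible. Hence [Q(γ):Q] = 4 = [Q(√159, √222):Q], so Q(γ) = Q(√159, √222).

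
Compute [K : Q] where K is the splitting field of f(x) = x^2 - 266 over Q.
[K : Q] = 2

f(x) = x^2 - 266 factors as (x - √266)(x + √266). The splitting field is K = Q(√266). Since 266 is squarefree and > 1, it is not a perfect square, so x^2 - 266 is irreducible over Q and [Q(√266) : Q] = 2. Hence [K : Q] = 2.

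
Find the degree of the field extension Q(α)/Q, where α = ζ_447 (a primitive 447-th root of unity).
[Q(α):Q] = 296

The minimal polynomial of ζ_447 over Q is the 447-th cyclotomic polynomial Φ_447(x), which is irreducible over Q and has degree φ(447) = 296. Hence [Q(α):Q] = φ(447) = 296.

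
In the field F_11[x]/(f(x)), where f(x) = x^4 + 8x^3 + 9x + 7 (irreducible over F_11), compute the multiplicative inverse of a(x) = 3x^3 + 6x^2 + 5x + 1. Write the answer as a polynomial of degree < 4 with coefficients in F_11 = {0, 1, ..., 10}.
a(x)^(-1) ≡ 10x^3 + 7x^2 + 2x + 10 (mod f(x))

Since f is irreducible over F_11, F_11[x]/(f) is a field and a(x) ≠ 0 has an inverse. Apply the extended Euclidean algorithm to f(x) and a(x) in F_11[x]: f(x) = (4x + 2)·a(x) + (x^2 + 6x + 5);  a(x) = (3x + 10)·(x^2 + 6x + 5) + (7x + 6);  (x^2 + 6x + 5) = (8x + 5)·(7x + 6) + (8). The last nonzero remainder is the constant 8 = gcd(f, a) in F_11. Back-substituting through the division chain expresses 8 = s(x)·a(x) + t(x)·f(x) with s(x) ≡ 3x^3 + x^2 + 5x + 3 (mod f), so (3x^3 + x^2 + 5x + 3)·a(x) ≡ 8 (mod f). Multiplying by 8^(-1) ≡ 7 in F_11 gives a(x)^(-1) ≡ 7·(3x^3 + x^2 + 5x + 3) ≡ 10x^3 + 7x^2 + 2x + 10 (mod f). Check: (3x^3 + 6x^2 + 5x + 1)·(10x^3 + 7x^2 + 2x + 10) = 8x^6 + 4x^5 + 10x^4 + 10x^3 + 8x + 10 ≡ 1 (mod x^4 + 8x^3 + 9x + 7).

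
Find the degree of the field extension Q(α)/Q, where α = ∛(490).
[Q(α):Q] = 3

The minimal polynomial of α is x^3 - 490, irreducible over Q since 490 is not a perfect cube (so x^3 - 490 has no rational root). Hence [Q(α):Q] = deg(m_α) = 3.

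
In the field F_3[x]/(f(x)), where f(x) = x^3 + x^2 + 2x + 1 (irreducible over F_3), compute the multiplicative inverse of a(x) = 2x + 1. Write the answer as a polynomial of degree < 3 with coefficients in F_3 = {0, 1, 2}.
a(x)^(-1) ≡ 2x^2 + x + 2 (mod f(x))

Since f is irreducible over F_3, F_3[x]/(f) is a field and a(x) ≠ 0 has an inverse. Apply the extended Euclidean algorithm to f(x) and a(x) in F_3[x]: f(x) = (2x^2 + x + 2)·a(x) + (2). The last nonzero remainder is the constant 2 = gcd(f, a) in F_3. Back-substituting through the division chain expresses 2 = s(x)·a(x) + t(x)·f(x) with s(x) ≡ x^2 + 2x + 1 (mod f), so (x^2 + 2x + 1)·a(x) ≡ 2 (mod f). Multiplying by 2^(-1) ≡ 2 in F_3 gives a(x)^(-1) ≡ 2·(x^2 + 2x + 1) ≡ 2x^2 + x + 2 (mod f). Check: (2x + 1)·(2x^2 + x + 2) = x^3 + x^2 + 2x + 2 ≡ 1 (mod x^3 + x^2 + 2x + 1).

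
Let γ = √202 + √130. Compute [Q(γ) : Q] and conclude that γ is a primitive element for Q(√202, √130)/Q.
[Q(γ) : Q] = 4 (equivalently, Q(γ) = Q(√202, √130))

Obviously Q(γ) ⊆ Q(√202, √130), and [Q(√202, √130):Q] = 4 (since 202, 130 are distinct squarefree integers > 1 with 26260 not a perfect square). To show equality we compute the minimal polynomial of γ. From γ = √202 + √130: γ^2 = 202 + 2√(26260) + 130 = 332 + 2√(26260), so γ^2 - 332 = 2√(26260); squaring, (γ^2 - 332)^2 = 4·26260, i.e. γ^4 - 664γ^2 + 110224 - 105040 = 0, i.e. γ^4 - 664γ^2 + 5184 = 0. So γ is a root of x^4 - 664x^2 + 5184. This polynomial is irreducible over Q: it has no rational root (each ±√202 ± √130 is irrational), and any factorization into two quadratics over Q would force √(26260) ∈ Q (pairing opposite roots) or √202, √130 ∈ Q (other pairings), all impossible. Hence [Q(γ):Q] = 4 = [Q(√202, √130):Q], so Q(γ) = Q(√202, √130).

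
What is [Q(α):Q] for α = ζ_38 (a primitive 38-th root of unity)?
[Q(α):Q] = 18

The minimal polynomial of ζ_38 over Q is the 38-th cyclotomic polynomial Φ_38(x), which is irreducible over Q and has degree φ(38) = 18. Hence [Q(α):Q] = φ(38) = 18.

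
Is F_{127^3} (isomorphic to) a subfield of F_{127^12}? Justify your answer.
Yes: F_{127^3} is a subfield of F_{127^12}

F_{p^m} embeds in F_{p^n} iff m | n (since F_{p^n} is the splitting field of x^(p^n) - x, and F_{p^m} ⊂ F_{p^n} forces p^n to be a power of p^m, i.e. m | n; conversely if m | n then every root of x^(p^m) - x is a root of x^(p^n) - x). Here 3 | 12 (since 12 = 4·3), so F_{127^3} is a subfield of F_{127^12}, and [F_{127^12} : F_{127^3}] = 12/3 = 4.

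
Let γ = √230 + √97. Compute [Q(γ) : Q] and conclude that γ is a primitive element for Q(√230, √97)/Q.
[Q(γ) : Q] = 4 (equivalently, Q(γ) = Q(√230, √97))

Obviously Q(γ) ⊆ Q(√230, √97), and [Q(√230, √97):Q] = 4 (since 230, 97 are distinct squarefree integers > 1 with 22310 not a perfect square). To show equality we compute the minimal polynomial of γ. From γ = √230 + √97: γ^2 = 230 + 2√(22310) + 97 = 327 + 2√(22310), so γ^2 - 327 = 2√(22310); squaring, (γ^2 - 327)^2 = 4·22310, i.e. γ^4 - 654γ^2 + 106929 - 89240 = 0, i.e. γ^4 - 654γ^2 + 17689 = 0. So γ is a root of x^4 - 654x^2 + 17689. This polynomial is irreducible over Q: it has no rational root (each ±√230 ± √97 is irrational), and any factorization into two quadratics over Q would force √(22310) ∈ Q (pairing opposite roots) or √230, √97 ∈ Q (other pairings), all impossible. Hence [Q(γ):Q] = 4 = [Q(√230, √97):Q], so Q(γ) = Q(√230, √97).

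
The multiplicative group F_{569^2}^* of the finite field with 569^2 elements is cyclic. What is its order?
|F_{569^2}^*| = 323760

F_{569^2} has 569^2 = 323761 elements; its multiplicative group consists of all nonzero elements, so |F_{569^2}^*| = 323761 - 1 = 323760. (It is cyclic since any finite subgroup of the multiplicative group of a field is cyclic.)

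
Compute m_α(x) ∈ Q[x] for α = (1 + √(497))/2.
m_α(x) = x^2 - x - 124

From 2α - 1 = √(497), squaring gives (2α - 1)^2 = 497, i.e. 4α^2 - 4α + 1 = 497, so α^2 - α + (1 - 497)/4 = 0. Since 497 ≡ 1 (mod 4), (1 - 497)/4 = -124 ∈ Z. The polynomial x^2 - x - 124 has discriminant 1 - 4·(-124) = 497, which is not a perfect square in Q (d = 497 is squarefree and ≠ 1), so x^2 - x - 124 is irreducible over Q. It is the minimal polynomial of α.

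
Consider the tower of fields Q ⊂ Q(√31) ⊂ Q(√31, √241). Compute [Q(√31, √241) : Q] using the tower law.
[Q(√31, √241) : Q] = 4

[Q(√31):Q] = 2 (min poly x^2 - 31, irreducible since 31 is squarefree > 1). For the top step, suppose √241 ∈ Q(√31), say √241 = c + d√31 with c, d ∈ Q. Squaring: 241 = c^2 + 31d^2 + 2cd√31. Since √31 ∉ Q this forces 2cd = 0. If d = 0 then √241 = c ∈ Q, contradicting 241 squarefree > 1. If c = 0 then 241 = 31d^2, so 31·241 = (31d)^2 is a perfect square in Q — but 31·241 = 7471 is not a perfect square (since 31 and 241 are distinct squarefree integers). Contradiction. Hence √241 ∉ Q(√31), so x^2 - 241 stays irreducible over Q(√31) and [Q(√31, √241) : Q(√31)] = 2. By the tower law, [Q(√31, √241) : Q] = 2 · 2 = 4.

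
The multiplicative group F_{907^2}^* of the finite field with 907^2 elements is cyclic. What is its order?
|F_{907^2}^*| = 822648

F_{907^2} has 907^2 = 822649 elements; its multiplicative group consists of all nonzero elements, so |F_{907^2}^*| = 822649 - 1 = 822648. (It is cyclic since any finite subgroup of the multiplicative group of a field is cyclic.)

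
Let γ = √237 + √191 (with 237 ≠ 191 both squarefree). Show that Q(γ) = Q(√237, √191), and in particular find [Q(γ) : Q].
[Q(γ) : Q] = 4 (equivalently, Q(γ) = Q(√237, √191))

Obviously Q(γ) ⊆ Q(√237, √191), and [Q(√237, √191):Q] = 4 (since 237, 191 are distinct squarefree integers > 1 with 45267 not a perfect square). To show equality we compute the minimal polynomial of γ. From γ = √237 + √191: γ^2 = 237 + 2√(45267) + 191 = 428 + 2√(45267), so γ^2 - 428 = 2√(45267); squaring, (γ^2 - 428)^2 = 4·45267, i.e. γ^4 - 856γ^2 + 183184 - 181068 = 0, i.e. γ^4 - 856γ^2 + 2116 = 0. So γ is a root of x^4 - 856x^2 + 2116. This polynomial is irreducible over Q: it has no rational root (each ±√237 ± √191 is irrational), and any factorization into two quadratics over Q would force √(45267) ∈ Q (pairing opposite roots) or √237, √191 ∈ Q (other pairings), all impossible. Hence [Q(γ):Q] = 4 = [Q(√237, √191):Q], so Q(γ) = Q(√237, √191).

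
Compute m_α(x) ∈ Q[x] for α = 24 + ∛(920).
m_α(x) = x^3 - 72x^2 + 1728x - 14744

Set β = α - 24 = ∛(920), so β^3 = 920. Then (α - 24)^3 - 920 = 0, i.e. α is a root of g(x) = (x - 24)^3 - 920 = x^3 - 72x^2 + 1728x - 14744. Since g(x) = h(x - 24) where h(x) = x^3 - 920, and h is irreducible over Q (because 920 is not a perfect cube, so h has no rational root, and a monic cubic with no rational root is irreducible), g is also irreducible (irreducibility is preserved under the substitution x → x - 24). Hence m_α(x) = x^3 - 72x^2 + 1728x - 14744.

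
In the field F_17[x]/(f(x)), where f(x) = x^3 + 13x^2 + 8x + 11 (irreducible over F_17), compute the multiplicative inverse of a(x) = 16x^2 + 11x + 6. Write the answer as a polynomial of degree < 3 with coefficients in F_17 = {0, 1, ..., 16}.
a(x)^(-1) ≡ 9x^2 + 12x + 3 (mod f(x))

Since f is irreducible over F_17, F_17[x]/(f) is a field and a(x) ≠ 0 has an inverse. Apply the extended Euclidean algorithm to f(x) and a(x) in F_17[x]: f(x) = (16x + 10)·a(x) + (6x + 2);  a(x) = (14x)·(6x + 2) + (6). The last nonzero remainder is the constant 6 = gcd(f, a) in F_17. Back-substituting through the division chain expresses 6 = s(x)·a(x) + t(x)·f(x) with s(x) ≡ 3x^2 + 4x + 1 (mod f), so (3x^2 + 4x + 1)·a(x) ≡ 6 (mod f). Multiplying by 6^(-1) ≡ 3 in F_17 gives a(x)^(-1) ≡ 3·(3x^2 + 4x + 1) ≡ 9x^2 + 12x + 3 (mod f). Check: (16x^2 + 11x + 6)·(9x^2 + 12x + 3) = 8x^4 + 2x^3 + 13x^2 + 3x + 1 ≡ 1 (mod x^3 + 13x^2 + 8x + 11).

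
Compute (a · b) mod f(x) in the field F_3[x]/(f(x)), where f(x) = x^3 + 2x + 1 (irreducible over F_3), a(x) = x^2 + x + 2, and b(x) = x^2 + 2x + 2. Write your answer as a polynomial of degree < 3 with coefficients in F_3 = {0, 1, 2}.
a · b ≡ x^2 + 2x + 1 (mod f(x))

Multiply in F_3[x]: a(x)·b(x) = (x^2 + x + 2)·(x^2 + 2x + 2) = x^4 + 1. This has degree ≥ 3, so divide by f(x) over F_3: x^4 + 1 = (x)·(x^3 + 2x + 1) + (x^2 + 2x + 1). Hence a·b ≡ x^2 + 2x + 1 (mod f). (F_3[x]/(f) is a field with 3^3 = 27 elements since f is irreducible of degree 3.)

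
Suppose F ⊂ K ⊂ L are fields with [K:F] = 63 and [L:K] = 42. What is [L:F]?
[L:F] = 2646

The tower law says that for any tower of field extensions F ⊂ K ⊂ L with finite degrees, [L:F] = [L:K] · [K:F]. Here this gives [L:F] = 42 · 63 = 2646.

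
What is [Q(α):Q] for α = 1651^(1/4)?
[Q(α):Q] = 4

α is a root of x^4 - 1651. By Eisenstein's criterion at the prime p = 13 (which divides the constant term 1651 but p^2 = 169 does not, since 1651 is squarefree), x^4 - 1651 is irreducible over Q. Hence [Q(α):Q] = 4.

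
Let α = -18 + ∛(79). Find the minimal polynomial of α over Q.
m_α(x) = x^3 + 54x^2 + 972x + 5753

Set β = α + 18 = ∛(79), so β^3 = 79. Then (α + 18)^3 - 79 = 0, i.e. α is a root of g(x) = (x + 18)^3 - 79 = x^3 + 54x^2 + 972x + 5753. Since g(x) = h(x + 18) where h(x) = x^3 - 79, and h is irreducible over Q (because 79 is not a perfect cube, so h has no rational root, and a monic cubic with no rational root is irreducible), g is also irreducible (irreducibility is preserved under the substitution x → x + 18). Hence m_α(x) = x^3 + 54x^2 + 972x + 5753.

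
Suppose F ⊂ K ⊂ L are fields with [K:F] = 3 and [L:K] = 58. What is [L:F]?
[L:F] = 174

The tower law says that for any tower of field extensions F ⊂ K ⊂ L with finite degrees, [L:F] = [L:K] · [K:F]. Here this gives [L:F] = 58 · 3 = 174.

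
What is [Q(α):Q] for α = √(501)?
[Q(α):Q] = 2

[Q(α):Q] equals the degree of the minimal polynomial of α. Here α^2 = 501 and x^2 - 501 is irreducible (d = 501 is squarefree, ≠ 1, hence not a square), so deg(m_α) = 2. Thus [Q(α):Q] = 2.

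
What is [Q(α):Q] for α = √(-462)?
[Q(α):Q] = 2

[Q(α):Q] equals the degree of the minimal polynomial of α. Here α^2 = -462 and x^2 + 462 is irreducible (d = -462 is squarefree, ≠ 1, hence not a square), so deg(m_α) = 2. Thus [Q(α):Q] = 2.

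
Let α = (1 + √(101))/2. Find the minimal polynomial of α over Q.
m_α(x) = x^2 - x - 25

From 2α - 1 = √(101), squaring gives (2α - 1)^2 = 101, i.e. 4α^2 - 4α + 1 = 101, so α^2 - α + (1 - 101)/4 = 0. Since 101 ≡ 1 (mod 4), (1 - 101)/4 = -25 ∈ Z. The polynomial x^2 - x - 25 has discriminant 1 - 4·(-25) = 101, which is not a perfect square in Q (d = 101 is squarefree and ≠ 1), so x^2 - x - 25 is irreducible over Q. It is the minimal polynomial of α.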